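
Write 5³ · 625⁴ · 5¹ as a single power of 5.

5^20

5³ = 5^3; 625⁴ = 5^16; 5¹ = 5^1
Combine exponents: 5^20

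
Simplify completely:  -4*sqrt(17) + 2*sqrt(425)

6*sqrt(17)

4*sqrt(17) = 4*sqrt(17); 2*sqrt(425) = 10*sqrt(17)
Combine: (-4 + 10)·sqrt(17) = 6*sqrt(17)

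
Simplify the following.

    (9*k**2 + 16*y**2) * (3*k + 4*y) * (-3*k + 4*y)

-81*k**4 + 256*y**4

Telescope via difference of squares: ((4*y)+(3*k))((4*y)-(3*k)) = -9*k**2 + 16*y**2, then repeat with the next factor.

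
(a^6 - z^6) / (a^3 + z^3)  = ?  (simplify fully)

a^3 - z^3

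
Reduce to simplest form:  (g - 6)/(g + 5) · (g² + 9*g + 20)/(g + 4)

Factor: g² + 9*g + 20 = (g + 4)·(g + 5)
Cancel the common factors (g + 5), (g + 4).

g - 6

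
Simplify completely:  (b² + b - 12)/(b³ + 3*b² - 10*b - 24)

1/(b + 2)

Factor: b² + b - 12 = (b + 4)·(b - 3);  b³ + 3*b² - 10*b - 24 = (b - 3)·(b + 2)·(b + 4)
Cancel the common factors (b - 3), (b + 4).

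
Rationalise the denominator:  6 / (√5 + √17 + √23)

Group as (√5 + √17) + √23; multiply by (√5 + √17) - √23, then rationalise the remaining surd.

(-4*√1955 - 2*√23 + 22*√17 + 70*√5)/113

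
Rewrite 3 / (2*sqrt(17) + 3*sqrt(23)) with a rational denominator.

Multiply numerator and denominator by -2*sqrt(17) + 3*sqrt(23).
Denominator becomes 139; numerator becomes -6*sqrt(17) + 9*sqrt(23).

(-6*sqrt(17) + 9*sqrt(23))/139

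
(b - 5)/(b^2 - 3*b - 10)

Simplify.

Factor: b^2 - 3*b - 10 = (b - 5)*(b + 2)
Cancel the common factor (b - 5).

1/(b + 2)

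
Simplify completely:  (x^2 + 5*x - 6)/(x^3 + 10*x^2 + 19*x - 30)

Factor: x^2 + 5*x - 6 = (x - 1)*(x + 6);  x^3 + 10*x^2 + 19*x - 30 = (x - 1)*(x + 6)*(x + 5)
Cancel the common factors (x - 1), (x + 6).

1/(x + 5)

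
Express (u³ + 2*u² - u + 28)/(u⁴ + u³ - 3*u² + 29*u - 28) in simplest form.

Factor: u³ + 2*u² - u + 28 = (u² - 2*u + 7)·(u + 4);  u⁴ + u³ - 3*u² + 29*u - 28 = (u + 4)·(u - 1)·(u² - 2*u + 7)
Cancel the common factors (u² - 2*u + 7), (u + 4).

1/(u - 1)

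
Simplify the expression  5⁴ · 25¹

5^6

5⁴ = 5^4; 25¹ = 5^2
Combine exponents: 5^6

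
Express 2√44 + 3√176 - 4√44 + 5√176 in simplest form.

28*√11

2√44 = 4*√11; 3√176 = 12*√11; 4√44 = 8*√11; 5√176 = 20*√11
Combine: (4 + 12 - 8 + 20)·√11 = 28*√11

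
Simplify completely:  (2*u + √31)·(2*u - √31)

(2*u)^2 - (√31)^2 = 4*u² - 31.

4*u² - 31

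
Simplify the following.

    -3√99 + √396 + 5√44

7*√11

3√99 = 9*√11; √396 = 6*√11; 5√44 = 10*√11
Combine: (-9 + 6 + 10)·√11 = 7*√11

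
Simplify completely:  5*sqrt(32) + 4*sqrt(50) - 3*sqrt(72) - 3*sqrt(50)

5*sqrt(32) = 20*sqrt(2); 4*sqrt(50) = 20*sqrt(2); 3*sqrt(72) = 18*sqrt(2); 3*sqrt(50) = 15*sqrt(2)
Combine: (20 + 20 - 18 - 15)·sqrt(2) = 7*sqrt(2)

7*sqrt(2)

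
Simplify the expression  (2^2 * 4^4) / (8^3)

2^2 = 2^2; 4^4 = 2^8; 8^3 = 2^9
Combine exponents: 2^1

2^1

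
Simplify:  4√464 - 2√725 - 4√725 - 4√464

4√464 = 16*√29; 2√725 = 10*√29; 4√725 = 20*√29; 4√464 = 16*√29
Combine: (16 - 10 - 20 - 16)·√29 = -30*√29

-30*√29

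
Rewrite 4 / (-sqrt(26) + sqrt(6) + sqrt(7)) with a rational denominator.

-52*sqrt(26) - 100*sqrt(7) - 108*sqrt(6) - 16*sqrt(273)

Group as (sqrt(6) + sqrt(7)) - sqrt(26); multiply by (sqrt(6) + sqrt(7)) + sqrt(26), then rationalise the remaining surd.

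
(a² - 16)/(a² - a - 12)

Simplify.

(a + 4)/(a + 3)

Factor: a² - 16 = (a + 4)·(a - 4);  a² - a - 12 = (a - 4)·(a + 3)
Cancel the common factor (a - 4).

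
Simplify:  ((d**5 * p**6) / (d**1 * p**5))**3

d**12*p**3

Inside the bracket: d**4 * p**1
Raise to the power 3: d**12 * p**3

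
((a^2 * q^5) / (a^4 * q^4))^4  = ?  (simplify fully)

q^4/a^8

Inside the bracket: (a^-2) * q^1
Raise to the power 4: (a^-8) * q^4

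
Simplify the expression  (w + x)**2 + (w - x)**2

2*w**2 + 2*x**2

Binomially expand both and collect terms in w, x.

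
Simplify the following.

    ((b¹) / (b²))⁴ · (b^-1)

Inside the bracket: (b^-1)
Raise to the power 4: (b^-4)
Multiply by (b^-1): add exponents.

b^(-5)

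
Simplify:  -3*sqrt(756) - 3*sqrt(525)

-33*sqrt(21)

3*sqrt(756) = 18*sqrt(21); 3*sqrt(525) = 15*sqrt(21)
Combine: (-18 - 15)·sqrt(21) = -33*sqrt(21)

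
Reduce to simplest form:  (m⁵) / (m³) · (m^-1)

m

Quotient: m²
Multiply by (m^-1): add exponents.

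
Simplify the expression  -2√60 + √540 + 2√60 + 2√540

18*√15

2√60 = 4*√15; √540 = 6*√15; 2√60 = 4*√15; 2√540 = 12*√15
Combine: (-4 + 6 + 4 + 12)·√15 = 18*√15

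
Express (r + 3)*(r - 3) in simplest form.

r**2 - 9

(r)**2 - (3)**2 = r**2 - 9.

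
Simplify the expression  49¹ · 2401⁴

7^18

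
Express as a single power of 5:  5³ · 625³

5³ = 5^3; 625³ = 5^12
Combine exponents: 5^15

5^15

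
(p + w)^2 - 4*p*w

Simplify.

Expand the square and combine the 4*p*w term.

(p - w)^2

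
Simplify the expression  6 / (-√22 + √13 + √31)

(-11*√22 + 2*√31 + 20*√13 + √8866)/94

Group as (√13 + √31) - √22; multiply by (√13 + √31) + √22, then rationalise the remaining surd.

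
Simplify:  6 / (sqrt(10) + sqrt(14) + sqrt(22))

Group as (sqrt(14) + sqrt(22)) + sqrt(10); multiply by (sqrt(14) + sqrt(22)) - sqrt(10), then rationalise the remaining surd.

(-6*sqrt(770) + 3*sqrt(22) + 27*sqrt(14) + 39*sqrt(10))/139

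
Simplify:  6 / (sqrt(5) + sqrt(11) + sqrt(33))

(-54*sqrt(11) - 78*sqrt(5) + 44*sqrt(15) + 34*sqrt(33))/23

Group as (sqrt(5) + sqrt(33)) + sqrt(11); multiply by (sqrt(5) + sqrt(33)) - sqrt(11), then rationalise the remaining surd.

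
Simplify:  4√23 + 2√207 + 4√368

26*√23

4√23 = 4*√23; 2√207 = 6*√23; 4√368 = 16*√23
Combine: (4 + 6 + 16)·√23 = 26*√23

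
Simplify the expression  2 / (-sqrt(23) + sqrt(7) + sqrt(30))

(-7*sqrt(23) + 23*sqrt(7) + sqrt(4830))/161

Group as (sqrt(7) + sqrt(30)) - sqrt(23); multiply by (sqrt(7) + sqrt(30)) + sqrt(23), then rationalise the remaining surd.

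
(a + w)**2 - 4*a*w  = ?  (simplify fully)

Expand the square and combine the 4*a*w term.

(a - w)**2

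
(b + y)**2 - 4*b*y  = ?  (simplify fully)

Expand the square and combine the 4*b*y term.

(b - y)**2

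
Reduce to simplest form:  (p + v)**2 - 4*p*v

(p - v)**2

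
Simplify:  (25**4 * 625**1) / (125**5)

25**4 = 5**8; 625**1 = 5**4; 125**5 = 5**15
Combine exponents: 5**(-3)

5**(-3)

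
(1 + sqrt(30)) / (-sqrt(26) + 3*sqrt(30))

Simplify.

Multiply numerator and denominator by sqrt(26) + 3*sqrt(30).
Denominator becomes 244; numerator becomes sqrt(26) + 3*sqrt(30) + 2*sqrt(195) + 90.

(sqrt(26) + 3*sqrt(30) + 2*sqrt(195) + 90)/244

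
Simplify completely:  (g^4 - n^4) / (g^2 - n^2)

Difference of fourth powers: factor out (g^2 - n^2).

g^2 + n^2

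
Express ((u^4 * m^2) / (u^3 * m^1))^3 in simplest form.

Inside the bracket: u^1 * m^1
Raise to the power 3: u^3 * m^3

m^3*u^3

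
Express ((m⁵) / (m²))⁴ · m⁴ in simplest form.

m^16

Inside the bracket: m³
Raise to the power 4: m^12
Multiply by m⁴: add exponents.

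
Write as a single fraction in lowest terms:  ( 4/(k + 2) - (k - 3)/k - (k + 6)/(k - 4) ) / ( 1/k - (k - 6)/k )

Numerator: 4/(k + 2) - (k - 3)/k - (k + 6)/(k - 4) = (-2*k^3 + k^2 - 26*k - 24)/(k^3 - 2*k^2 - 8*k)
Denominator: 1/k - (k - 6)/k = (-k + 7)/k
Divide: ((-2*k^3 + k^2 - 26*k - 24)/(k^3 - 2*k^2 - 8*k)) · (k/(-k + 7)) = (2*k^3 - k^2 + 26*k + 24)/(k^3 - 9*k^2 + 6*k + 56)

(2*k^3 - k^2 + 26*k + 24)/(k^3 - 9*k^2 + 6*k + 56)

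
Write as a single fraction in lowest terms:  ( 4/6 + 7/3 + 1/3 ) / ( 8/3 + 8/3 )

5/8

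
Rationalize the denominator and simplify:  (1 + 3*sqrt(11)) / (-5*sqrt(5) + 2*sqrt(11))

Multiply numerator and denominator by 2*sqrt(11) + 5*sqrt(5).
Denominator becomes -81; numerator becomes 2*sqrt(11) + 5*sqrt(5) + 66 + 15*sqrt(55).

(-15*sqrt(55) - 66 - 5*sqrt(5) - 2*sqrt(11))/81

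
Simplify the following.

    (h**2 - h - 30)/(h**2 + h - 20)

Factor: h**2 - h - 30 = (h - 6)*(h + 5);  h**2 + h - 20 = (h + 5)*(h - 4)
Cancel the common factor (h + 5).

(h - 6)/(h - 4)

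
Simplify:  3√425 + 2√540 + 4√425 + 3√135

3√425 = 15*√17; 2√540 = 12*√15; 4√425 = 20*√17; 3√135 = 9*√15

21*√15 + 35*√17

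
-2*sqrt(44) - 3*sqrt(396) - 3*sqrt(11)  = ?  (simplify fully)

2*sqrt(44) = 4*sqrt(11); 3*sqrt(396) = 18*sqrt(11); 3*sqrt(11) = 3*sqrt(11)
Combine: (-4 - 18 - 3)·sqrt(11) = -25*sqrt(11)

-25*sqrt(11)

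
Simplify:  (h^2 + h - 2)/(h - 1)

Factor: h^2 + h - 2 = (h + 2)*(h - 1)
Cancel the common factor (h - 1).

h + 2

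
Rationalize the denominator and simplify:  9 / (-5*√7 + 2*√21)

(-45*√7 - 18*√21)/91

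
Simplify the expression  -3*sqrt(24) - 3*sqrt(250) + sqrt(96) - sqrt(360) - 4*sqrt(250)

3*sqrt(24) = 6*sqrt(6); 3*sqrt(250) = 15*sqrt(10); sqrt(96) = 4*sqrt(6); sqrt(360) = 6*sqrt(10); 4*sqrt(250) = 20*sqrt(10)

-41*sqrt(10) - 2*sqrt(6)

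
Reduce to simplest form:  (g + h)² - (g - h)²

Binomially expand both and collect terms in g, h.

4*g*h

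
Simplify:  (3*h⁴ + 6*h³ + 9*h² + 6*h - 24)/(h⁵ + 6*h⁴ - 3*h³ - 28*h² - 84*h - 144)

(3*h - 3)/(h² + 3*h - 18)

Factor: 3*h⁴ + 6*h³ + 9*h² + 6*h - 24 = 3·(h + 2)·(h² + h + 4)·(h - 1);  h⁵ + 6*h⁴ - 3*h³ - 28*h² - 84*h - 144 = (h - 3)·(h² + h + 4)·(h + 6)·(h + 2)
Cancel the common factors (h² + h + 4), (h + 2).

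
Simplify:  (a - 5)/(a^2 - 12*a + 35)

1/(a - 7)

Factor: a^2 - 12*a + 35 = (a - 7)*(a - 5)
Cancel the common factor (a - 5).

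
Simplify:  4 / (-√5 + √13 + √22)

(-30*√5 - 4*√22 + 14*√13 + 2*√1430)/61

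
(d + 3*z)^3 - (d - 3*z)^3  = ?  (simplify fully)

Binomially expand both and collect terms in d, (3*z).

18*z*(d^2 + 3*z^2)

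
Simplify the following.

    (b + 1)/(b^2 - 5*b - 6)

Factor: b^2 - 5*b - 6 = (b - 6)*(b + 1)
Cancel the common factor (b + 1).

1/(b - 6)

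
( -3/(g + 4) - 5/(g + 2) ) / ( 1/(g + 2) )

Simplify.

Numerator: -3/(g + 4) - 5/(g + 2) = (-8*g - 26)/(g**2 + 6*g + 8)
Denominator: 1/(g + 2) = 1/(g + 2)
Divide: ((-8*g - 26)/(g**2 + 6*g + 8)) · (g + 2) = (-8*g - 26)/(g + 4)

(-8*g - 26)/(g + 4)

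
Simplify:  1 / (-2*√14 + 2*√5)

(-√14 - √5)/18

Multiply numerator and denominator by 2*√5 + 2*√14.
Denominator becomes -36; numerator becomes 2*√5 + 2*√14.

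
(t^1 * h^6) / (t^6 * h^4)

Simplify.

Quotient: (t^-5) * h^2

h^2/t^5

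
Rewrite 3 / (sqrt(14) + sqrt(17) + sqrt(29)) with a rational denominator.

Group as (sqrt(14) + sqrt(29)) + sqrt(17); multiply by (sqrt(14) + sqrt(29)) - sqrt(17), then rationalise the remaining surd.

(-sqrt(6902) + sqrt(29) + 13*sqrt(17) + 16*sqrt(14))/158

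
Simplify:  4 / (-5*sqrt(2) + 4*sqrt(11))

(10*sqrt(2) + 8*sqrt(11))/63

Multiply numerator and denominator by 5*sqrt(2) + 4*sqrt(11).
Denominator becomes 126; numerator becomes 20*sqrt(2) + 16*sqrt(11).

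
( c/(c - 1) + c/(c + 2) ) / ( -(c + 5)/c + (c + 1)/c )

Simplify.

(-2*c³ - c²)/(4*c² + 4*c - 8)

Numerator: c/(c - 1) + c/(c + 2) = (2*c² + c)/(c² + c - 2)
Denominator: -(c + 5)/c + (c + 1)/c = -4/c
Divide: ((2*c² + c)/(c² + c - 2)) · (-c/4) = (-2*c³ - c²)/(4*c² + 4*c - 8)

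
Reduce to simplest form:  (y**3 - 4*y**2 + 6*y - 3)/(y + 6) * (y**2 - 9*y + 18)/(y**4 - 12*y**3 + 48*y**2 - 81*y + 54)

(y - 1)/(y + 6)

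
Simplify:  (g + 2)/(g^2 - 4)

1/(g - 2)

Factor: g^2 - 4 = (g - 2)*(g + 2)
Cancel the common factor (g + 2).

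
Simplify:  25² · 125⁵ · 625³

5^31

25² = 5^4; 125⁵ = 5^15; 625³ = 5^12
Combine exponents: 5^31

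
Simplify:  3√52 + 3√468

3√52 = 6*√13; 3√468 = 18*√13
Combine: (6 + 18)·√13 = 24*√13

24*√13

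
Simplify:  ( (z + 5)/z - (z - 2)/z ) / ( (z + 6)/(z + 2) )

Numerator: (z + 5)/z - (z - 2)/z = 7/z
Denominator: (z + 6)/(z + 2) = (z + 6)/(z + 2)
Divide: (7/z) · ((z + 2)/(z + 6)) = (7*z + 14)/(z^2 + 6*z)

(7*z + 14)/(z^2 + 6*z)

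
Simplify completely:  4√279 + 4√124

4√279 = 12*√31; 4√124 = 8*√31
Combine: (12 + 8)·√31 = 20*√31

20*√31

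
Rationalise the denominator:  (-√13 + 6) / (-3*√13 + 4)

(-14*√13 + 15)/101

Multiply numerator and denominator by 4 + 3*√13.
Denominator becomes -101; numerator becomes -15 + 14*√13.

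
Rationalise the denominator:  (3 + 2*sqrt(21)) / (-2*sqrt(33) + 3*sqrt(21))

(2*sqrt(33) + 3*sqrt(21) + 4*sqrt(77) + 42)/19

Multiply numerator and denominator by 2*sqrt(33) + 3*sqrt(21).
Denominator becomes 57; numerator becomes 6*sqrt(33) + 9*sqrt(21) + 12*sqrt(77) + 126.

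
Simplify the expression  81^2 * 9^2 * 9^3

81^2 = 3^8; 9^2 = 3^4; 9^3 = 3^6
Combine exponents: 3^18

3^18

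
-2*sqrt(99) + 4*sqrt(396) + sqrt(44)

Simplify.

2*sqrt(99) = 6*sqrt(11); 4*sqrt(396) = 24*sqrt(11); sqrt(44) = 2*sqrt(11)
Combine: (-6 + 24 + 2)·sqrt(11) = 20*sqrt(11)

20*sqrt(11)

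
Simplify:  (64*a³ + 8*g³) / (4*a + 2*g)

(2*g)^3 + (4*a)^3 = (4*a + 2*g)(16*a² - 8*a*g + 4*g²).

16*a² - 8*a*g + 4*g²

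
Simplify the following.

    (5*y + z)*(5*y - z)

(5*y)**2 - (z)**2 = 25*y**2 - z**2.

25*y**2 - z**2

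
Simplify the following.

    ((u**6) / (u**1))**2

u**10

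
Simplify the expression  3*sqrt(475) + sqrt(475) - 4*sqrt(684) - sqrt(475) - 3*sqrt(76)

3*sqrt(475) = 15*sqrt(19); sqrt(475) = 5*sqrt(19); 4*sqrt(684) = 24*sqrt(19); sqrt(475) = 5*sqrt(19); 3*sqrt(76) = 6*sqrt(19)
Combine: (15 + 5 - 24 - 5 - 6)·sqrt(19) = -15*sqrt(19)

-15*sqrt(19)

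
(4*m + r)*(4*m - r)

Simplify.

Difference of squares with P = 4*m, Q = r.

16*m**2 - r**2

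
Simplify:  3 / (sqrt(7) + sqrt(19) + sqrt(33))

(-2*sqrt(4389) - 7*sqrt(33) + 21*sqrt(19) + 45*sqrt(7))/161

Group as (sqrt(19) + sqrt(33)) + sqrt(7); multiply by (sqrt(19) + sqrt(33)) - sqrt(7), then rationalise the remaining surd.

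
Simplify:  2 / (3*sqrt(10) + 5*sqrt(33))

Multiply numerator and denominator by -3*sqrt(10) + 5*sqrt(33).
Denominator becomes 735; numerator becomes -6*sqrt(10) + 10*sqrt(33).

(-6*sqrt(10) + 10*sqrt(33))/735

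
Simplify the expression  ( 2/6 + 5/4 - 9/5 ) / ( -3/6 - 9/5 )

13/138

Numerator: 2/6 + 5/4 - 9/5 = -13/60
Denominator: -3/6 - 9/5 = -23/10
Divide: (-13/60) · (-10/23) = 13/138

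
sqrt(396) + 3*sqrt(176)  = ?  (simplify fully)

sqrt(396) = 6*sqrt(11); 3*sqrt(176) = 12*sqrt(11)
Combine: (6 + 12)·sqrt(11) = 18*sqrt(11)

18*sqrt(11)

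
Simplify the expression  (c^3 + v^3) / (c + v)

Apply the sum-of-cubes factorisation and cancel (c + v).

c^2 - c*v + v^2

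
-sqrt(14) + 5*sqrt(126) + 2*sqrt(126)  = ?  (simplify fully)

20*sqrt(14)

sqrt(14) = sqrt(14); 5*sqrt(126) = 15*sqrt(14); 2*sqrt(126) = 6*sqrt(14)
Combine: (-1 + 15 + 6)·sqrt(14) = 20*sqrt(14)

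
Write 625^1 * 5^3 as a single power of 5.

625^1 = 5^4; 5^3 = 5^3
Combine exponents: 5^7

5^7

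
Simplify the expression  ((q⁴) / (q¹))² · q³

q⁹

Inside the bracket: q³
Raise to the power 2: q⁶
Multiply by q³: add exponents.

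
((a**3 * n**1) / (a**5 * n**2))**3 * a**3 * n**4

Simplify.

Inside the bracket: (a**-2) * (n**-1)
Raise to the power 3: (a**-6) * (n**-3)
Multiply by a**3 * n**4: add exponents.

n/a**3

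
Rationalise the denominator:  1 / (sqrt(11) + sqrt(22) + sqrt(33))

(-sqrt(66) + sqrt(22) + 2*sqrt(11))/44

Group as (sqrt(11) + sqrt(33)) + sqrt(22); multiply by (sqrt(11) + sqrt(33)) - sqrt(22), then rationalise the remaining surd.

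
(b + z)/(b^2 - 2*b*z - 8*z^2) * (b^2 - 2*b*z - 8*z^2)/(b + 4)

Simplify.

(b + z)/(b + 4)

Factor: b^2 - 2*b*z - 8*z^2 = (b - 4*z)*(b + 2*z);  b^2 - 2*b*z - 8*z^2 = (b + 2*z)*(b - 4*z)
Cancel the common factors (b - 4*z), (b + 2*z).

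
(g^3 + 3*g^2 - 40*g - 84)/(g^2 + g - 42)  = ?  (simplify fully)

Factor: g^3 + 3*g^2 - 40*g - 84 = (g - 6)*(g + 2)*(g + 7);  g^2 + g - 42 = (g - 6)*(g + 7)
Cancel the common factors (g + 7), (g - 6).

g + 2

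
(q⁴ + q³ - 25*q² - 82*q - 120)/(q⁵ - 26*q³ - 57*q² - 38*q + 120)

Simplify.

Factor: q⁴ + q³ - 25*q² - 82*q - 120 = (q - 6)·(q² + 3*q + 5)·(q + 4);  q⁵ - 26*q³ - 57*q² - 38*q + 120 = (q - 6)·(q - 1)·(q + 4)·(q² + 3*q + 5)
Cancel the common factors (q² + 3*q + 5), (q + 4), (q - 6).

1/(q - 1)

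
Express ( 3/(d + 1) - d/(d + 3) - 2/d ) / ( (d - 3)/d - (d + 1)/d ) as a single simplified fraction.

(d^3 - d + 6)/(4*d^2 + 16*d + 12)

Numerator: 3/(d + 1) - d/(d + 3) - 2/d = (-d^3 + d - 6)/(d^3 + 4*d^2 + 3*d)
Denominator: (d - 3)/d - (d + 1)/d = -4/d
Divide: ((-d^3 + d - 6)/(d^3 + 4*d^2 + 3*d)) · (-d/4) = (d^3 - d + 6)/(4*d^2 + 16*d + 12)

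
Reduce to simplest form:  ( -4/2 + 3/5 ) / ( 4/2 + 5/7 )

-49/95

Numerator: -4/2 + 3/5 = -7/5
Denominator: 4/2 + 5/7 = 19/7
Divide: (-7/5) · (7/19) = -49/95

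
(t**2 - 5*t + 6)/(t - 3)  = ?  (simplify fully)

Factor: t**2 - 5*t + 6 = (t - 2)*(t - 3)
Cancel the common factor (t - 3).

t - 2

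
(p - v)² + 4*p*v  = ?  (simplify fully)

Expanding gives p² + 2*p*v + v², a perfect square.

(p + v)²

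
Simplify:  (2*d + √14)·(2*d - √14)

(2*d)^2 - (√14)^2 = 4*d² - 14.

4*d² - 14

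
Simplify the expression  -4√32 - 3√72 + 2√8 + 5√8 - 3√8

-26*√2

4√32 = 16*√2; 3√72 = 18*√2; 2√8 = 4*√2; 5√8 = 10*√2; 3√8 = 6*√2
Combine: (-16 - 18 + 4 + 10 - 6)·√2 = -26*√2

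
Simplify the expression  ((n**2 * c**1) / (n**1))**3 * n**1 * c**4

c**7*n**4

Inside the bracket: n**1 * c**1
Raise to the power 3: n**3 * c**3
Multiply by n**1 * c**4: add exponents.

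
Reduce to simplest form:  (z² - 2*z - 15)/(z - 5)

z + 3

Factor: z² - 2*z - 15 = (z + 3)·(z - 5)
Cancel the common factor (z - 5).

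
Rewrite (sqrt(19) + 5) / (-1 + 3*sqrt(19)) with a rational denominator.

Multiply numerator and denominator by -3*sqrt(19) - 1.
Denominator becomes -170; numerator becomes -16*sqrt(19) - 62.

(31 + 8*sqrt(19))/85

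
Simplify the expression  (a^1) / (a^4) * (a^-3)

a^(-6)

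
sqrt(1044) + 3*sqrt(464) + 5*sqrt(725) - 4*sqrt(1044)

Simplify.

19*sqrt(29)

sqrt(1044) = 6*sqrt(29); 3*sqrt(464) = 12*sqrt(29); 5*sqrt(725) = 25*sqrt(29); 4*sqrt(1044) = 24*sqrt(29)
Combine: (6 + 12 + 25 - 24)·sqrt(29) = 19*sqrt(29)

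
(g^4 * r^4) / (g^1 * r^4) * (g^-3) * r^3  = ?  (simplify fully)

r^3

Quotient: g^3
Multiply by (g^-3) * r^3: add exponents.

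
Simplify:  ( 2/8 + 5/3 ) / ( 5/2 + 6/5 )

Numerator: 2/8 + 5/3 = 23/12
Denominator: 5/2 + 6/5 = 37/10
Divide: (23/12) · (10/37) = 115/222

115/222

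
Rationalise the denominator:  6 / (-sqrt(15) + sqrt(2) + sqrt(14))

Group as (sqrt(2) + sqrt(14)) - sqrt(15); multiply by (sqrt(2) + sqrt(14)) + sqrt(15), then rationalise the remaining surd.

(-2*sqrt(15) + 6*sqrt(14) + 54*sqrt(2) + 8*sqrt(105))/37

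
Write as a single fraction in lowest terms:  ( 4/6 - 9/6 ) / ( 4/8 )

Numerator: 4/6 - 9/6 = -5/6
Denominator: 4/8 = 1/2
Divide: (-5/6) · (2) = -5/3

-5/3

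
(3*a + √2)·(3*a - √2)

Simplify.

9*a² - 2

Product of conjugates: (P+Q)(P-Q) = P^2 - Q^2.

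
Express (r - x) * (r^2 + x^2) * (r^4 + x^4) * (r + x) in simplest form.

r^8 - x^8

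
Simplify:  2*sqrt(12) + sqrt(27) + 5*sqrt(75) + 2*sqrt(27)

2*sqrt(12) = 4*sqrt(3); sqrt(27) = 3*sqrt(3); 5*sqrt(75) = 25*sqrt(3); 2*sqrt(27) = 6*sqrt(3)
Combine: (4 + 3 + 25 + 6)·sqrt(3) = 38*sqrt(3)

38*sqrt(3)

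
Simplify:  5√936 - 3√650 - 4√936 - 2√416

-17*√26

5√936 = 30*√26; 3√650 = 15*√26; 4√936 = 24*√26; 2√416 = 8*√26
Combine: (30 - 15 - 24 - 8)·√26 = -17*√26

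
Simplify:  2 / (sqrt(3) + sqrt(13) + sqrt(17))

Group as (sqrt(3) + sqrt(17)) + sqrt(13); multiply by (sqrt(3) + sqrt(17)) - sqrt(13), then rationalise the remaining surd.

(-4*sqrt(663) - 2*sqrt(17) + 14*sqrt(13) + 54*sqrt(3))/155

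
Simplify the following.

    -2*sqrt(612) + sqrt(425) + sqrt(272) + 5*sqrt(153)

2*sqrt(612) = 12*sqrt(17); sqrt(425) = 5*sqrt(17); sqrt(272) = 4*sqrt(17); 5*sqrt(153) = 15*sqrt(17)
Combine: (-12 + 5 + 4 + 15)·sqrt(17) = 12*sqrt(17)

12*sqrt(17)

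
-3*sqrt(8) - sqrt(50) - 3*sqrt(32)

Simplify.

3*sqrt(8) = 6*sqrt(2); sqrt(50) = 5*sqrt(2); 3*sqrt(32) = 12*sqrt(2)
Combine: (-6 - 5 - 12)·sqrt(2) = -23*sqrt(2)

-23*sqrt(2)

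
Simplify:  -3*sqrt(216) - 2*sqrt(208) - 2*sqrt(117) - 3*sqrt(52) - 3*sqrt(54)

-20*sqrt(13) - 27*sqrt(6)

3*sqrt(216) = 18*sqrt(6); 2*sqrt(208) = 8*sqrt(13); 2*sqrt(117) = 6*sqrt(13); 3*sqrt(52) = 6*sqrt(13); 3*sqrt(54) = 9*sqrt(6)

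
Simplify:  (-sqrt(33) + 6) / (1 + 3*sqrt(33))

Multiply numerator and denominator by -3*sqrt(33) + 1.
Denominator becomes -296; numerator becomes -19*sqrt(33) + 105.

(-105 + 19*sqrt(33))/296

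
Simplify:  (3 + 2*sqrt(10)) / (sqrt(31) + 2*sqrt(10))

(-2*sqrt(310) - 3*sqrt(31) + 6*sqrt(10) + 40)/9

Multiply numerator and denominator by -sqrt(31) + 2*sqrt(10).
Denominator becomes 9; numerator becomes -2*sqrt(310) - 3*sqrt(31) + 6*sqrt(10) + 40.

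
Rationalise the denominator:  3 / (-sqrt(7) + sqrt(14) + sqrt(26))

Group as (sqrt(14) + sqrt(26)) - sqrt(7); multiply by (sqrt(14) + sqrt(26)) + sqrt(7), then rationalise the remaining surd.

(-99*sqrt(7) - 15*sqrt(26) + 57*sqrt(14) + 84*sqrt(13))/367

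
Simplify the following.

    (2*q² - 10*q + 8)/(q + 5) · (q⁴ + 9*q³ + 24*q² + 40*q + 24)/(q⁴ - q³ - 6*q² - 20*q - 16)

Factor: 2*q² - 10*q + 8 = 2·(q - 1)·(q - 4);  q⁴ + 9*q³ + 24*q² + 40*q + 24 = (q² + 2*q + 4)·(q + 1)·(q + 6);  q⁴ - q³ - 6*q² - 20*q - 16 = (q + 1)·(q² + 2*q + 4)·(q - 4)
Cancel the common factors (q² + 2*q + 4), (q + 1), (q - 4).

(2*q² + 10*q - 12)/(q + 5)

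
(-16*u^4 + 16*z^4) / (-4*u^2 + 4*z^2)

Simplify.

4*u^2 + 4*z^2

-16*u^4 + 16*z^4 factors as 16*(-u + z)*(u + z)*(u^2 + z^2).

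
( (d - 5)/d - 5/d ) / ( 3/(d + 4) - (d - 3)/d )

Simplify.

Numerator: (d - 5)/d - 5/d = (d - 10)/d
Denominator: 3/(d + 4) - (d - 3)/d = (-d**2 + 2*d + 12)/(d**2 + 4*d)
Divide: ((d - 10)/d) · ((d**2 + 4*d)/(-d**2 + 2*d + 12)) = (-d**2 + 6*d + 40)/(d**2 - 2*d - 12)

(-d**2 + 6*d + 40)/(d**2 - 2*d - 12)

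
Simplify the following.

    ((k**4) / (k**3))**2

Inside the bracket: k**1
Raise to the power 2: k**2

k**2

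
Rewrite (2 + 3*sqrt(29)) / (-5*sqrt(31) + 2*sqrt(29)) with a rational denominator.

Multiply numerator and denominator by 2*sqrt(29) + 5*sqrt(31).
Denominator becomes -659; numerator becomes 4*sqrt(29) + 10*sqrt(31) + 174 + 15*sqrt(899).

(-15*sqrt(899) - 174 - 10*sqrt(31) - 4*sqrt(29))/659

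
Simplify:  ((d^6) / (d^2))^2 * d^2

d^10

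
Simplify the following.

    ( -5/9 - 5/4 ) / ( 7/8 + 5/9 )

Numerator: -5/9 - 5/4 = -65/36
Denominator: 7/8 + 5/9 = 103/72
Divide: (-65/36) · (72/103) = -130/103

-130/103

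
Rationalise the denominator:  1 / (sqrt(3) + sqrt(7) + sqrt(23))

Group as (sqrt(7) + sqrt(23)) + sqrt(3); multiply by (sqrt(7) + sqrt(23)) - sqrt(3), then rationalise the remaining surd.

(-19*sqrt(7) - 27*sqrt(3) + 2*sqrt(483) + 13*sqrt(23))/85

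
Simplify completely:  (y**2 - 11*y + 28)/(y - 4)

y - 7

Factor: y**2 - 11*y + 28 = (y - 4)*(y - 7)
Cancel the common factor (y - 4).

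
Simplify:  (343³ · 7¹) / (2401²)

343³ = 7^9; 7¹ = 7^1; 2401² = 7^8
Combine exponents: 7^2

7^2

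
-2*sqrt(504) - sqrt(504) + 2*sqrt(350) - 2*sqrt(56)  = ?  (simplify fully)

-12*sqrt(14)

2*sqrt(504) = 12*sqrt(14); sqrt(504) = 6*sqrt(14); 2*sqrt(350) = 10*sqrt(14); 2*sqrt(56) = 4*sqrt(14)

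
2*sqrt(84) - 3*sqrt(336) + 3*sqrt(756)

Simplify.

2*sqrt(84) = 4*sqrt(21); 3*sqrt(336) = 12*sqrt(21); 3*sqrt(756) = 18*sqrt(21)
Combine: (4 - 12 + 18)·sqrt(21) = 10*sqrt(21)

10*sqrt(21)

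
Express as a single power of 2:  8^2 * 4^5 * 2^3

2^19

8^2 = 2^6; 4^5 = 2^10; 2^3 = 2^3
Combine exponents: 2^19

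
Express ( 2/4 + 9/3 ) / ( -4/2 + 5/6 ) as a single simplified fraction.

Numerator: 2/4 + 9/3 = 7/2
Denominator: -4/2 + 5/6 = -7/6
Divide: (7/2) · (-6/7) = -3

-3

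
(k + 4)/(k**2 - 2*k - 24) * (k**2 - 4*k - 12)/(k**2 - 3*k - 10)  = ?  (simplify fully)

Factor: k**2 - 2*k - 24 = (k - 6)*(k + 4);  k**2 - 4*k - 12 = (k - 6)*(k + 2);  k**2 - 3*k - 10 = (k - 5)*(k + 2)
Cancel the common factors (k + 4), (k - 6), (k + 2).

1/(k - 5)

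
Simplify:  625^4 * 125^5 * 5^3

5^34

625^4 = 5^16; 125^5 = 5^15; 5^3 = 5^3
Combine exponents: 5^34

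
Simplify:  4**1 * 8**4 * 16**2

2**22

4**1 = 2**2; 8**4 = 2**12; 16**2 = 2**8
Combine exponents: 2**22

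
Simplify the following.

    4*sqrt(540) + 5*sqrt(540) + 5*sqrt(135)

69*sqrt(15)

4*sqrt(540) = 24*sqrt(15); 5*sqrt(540) = 30*sqrt(15); 5*sqrt(135) = 15*sqrt(15)
Combine: (24 + 30 + 15)·sqrt(15) = 69*sqrt(15)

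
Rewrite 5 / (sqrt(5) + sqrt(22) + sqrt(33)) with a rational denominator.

Group as (sqrt(5) + sqrt(22)) + sqrt(33); multiply by (sqrt(5) + sqrt(22)) - sqrt(33), then rationalise the remaining surd.

(-55*sqrt(30) - 15*sqrt(33) + 40*sqrt(22) + 125*sqrt(5))/202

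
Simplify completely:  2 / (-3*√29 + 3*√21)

Multiply numerator and denominator by 3*√21 + 3*√29.
Denominator becomes -72; numerator becomes 6*√21 + 6*√29.

(-√29 - √21)/12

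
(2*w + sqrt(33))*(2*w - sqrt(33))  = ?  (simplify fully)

Difference of squares with P = 2*w, Q = sqrt(33).

4*w^2 - 33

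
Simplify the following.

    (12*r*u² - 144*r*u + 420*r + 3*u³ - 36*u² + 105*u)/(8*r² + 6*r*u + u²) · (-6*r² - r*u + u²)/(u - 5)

Factor: 12*r*u² - 144*r*u + 420*r + 3*u³ - 36*u² + 105*u = 3·(u - 7)·(u - 5)·(4*r + u);  8*r² + 6*r*u + u² = (4*r + u)·(2*r + u);  -6*r² - r*u + u² = (-3*r + u)·(2*r + u)
Cancel the common factors (2*r + u), (4*r + u), (u - 5).

-9*r*u + 63*r + 3*u² - 21*u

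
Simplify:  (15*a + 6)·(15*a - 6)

225*a² - 36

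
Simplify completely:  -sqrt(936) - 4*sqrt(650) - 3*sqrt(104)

-32*sqrt(26)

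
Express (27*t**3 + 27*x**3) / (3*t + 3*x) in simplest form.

9*t**2 - 9*t*x + 9*x**2

Apply the sum-of-cubes factorisation and cancel (3*t + 3*x).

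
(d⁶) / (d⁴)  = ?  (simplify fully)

Quotient: d²

d²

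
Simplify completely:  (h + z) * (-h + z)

Pair the conjugate factors: (z+h)(z-h) = -h^2 + z^2.

-h^2 + z^2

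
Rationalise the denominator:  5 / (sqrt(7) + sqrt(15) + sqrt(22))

(-sqrt(2310) + 7*sqrt(15) + 15*sqrt(7))/42

Group as (sqrt(15) + sqrt(22)) + sqrt(7); multiply by (sqrt(15) + sqrt(22)) - sqrt(7), then rationalise the remaining surd.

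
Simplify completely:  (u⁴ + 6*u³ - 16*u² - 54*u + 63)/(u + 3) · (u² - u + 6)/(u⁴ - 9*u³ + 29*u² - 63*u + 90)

(u² + 6*u - 7)/(u - 5)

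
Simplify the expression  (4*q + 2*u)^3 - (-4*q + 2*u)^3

128*q^3 + 96*q*u^2

Binomially expand both and collect terms in (2*u), (4*q).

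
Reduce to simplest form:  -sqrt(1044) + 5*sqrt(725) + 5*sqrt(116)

sqrt(1044) = 6*sqrt(29); 5*sqrt(725) = 25*sqrt(29); 5*sqrt(116) = 10*sqrt(29)
Combine: (-6 + 25 + 10)·sqrt(29) = 29*sqrt(29)

29*sqrt(29)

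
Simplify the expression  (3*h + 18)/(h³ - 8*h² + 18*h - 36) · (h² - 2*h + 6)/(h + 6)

3/(h - 6)

Factor: 3*h + 18 = 3·(h + 6);  h³ - 8*h² + 18*h - 36 = (h² - 2*h + 6)·(h - 6)
Cancel the common factors (h² - 2*h + 6), (h + 6).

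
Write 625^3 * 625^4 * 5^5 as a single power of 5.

5^33

625^3 = 5^12; 625^4 = 5^16; 5^5 = 5^5
Combine exponents: 5^33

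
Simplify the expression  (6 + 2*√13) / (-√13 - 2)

Multiply numerator and denominator by -2 + √13.
Denominator becomes -9; numerator becomes 2*√13 + 14.

(-14 - 2*√13)/9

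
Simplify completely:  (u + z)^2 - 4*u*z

Expand the square and combine the 4*u*z term.

(u - z)^2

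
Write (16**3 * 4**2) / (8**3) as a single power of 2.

2**7

16**3 = 2**12; 4**2 = 2**4; 8**3 = 2**9
Combine exponents: 2**7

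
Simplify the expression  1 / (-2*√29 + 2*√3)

(-√29 - √3)/52

Multiply numerator and denominator by 2*√3 + 2*√29.
Denominator becomes -104; numerator becomes 2*√3 + 2*√29.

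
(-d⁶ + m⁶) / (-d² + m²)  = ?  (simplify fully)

Difference of sixth powers: factor out (-d² + m²).

d⁴ + d²*m² + m⁴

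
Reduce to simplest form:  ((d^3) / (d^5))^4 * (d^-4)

d^(-12)

Inside the bracket: (d^-2)
Raise to the power 4: (d^-8)
Multiply by (d^-4): add exponents.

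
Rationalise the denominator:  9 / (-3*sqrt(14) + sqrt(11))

(-27*sqrt(14) - 9*sqrt(11))/115

Multiply numerator and denominator by sqrt(11) + 3*sqrt(14).
Denominator becomes -115; numerator becomes 9*sqrt(11) + 27*sqrt(14).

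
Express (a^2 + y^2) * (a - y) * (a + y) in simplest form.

Pair the conjugate factors: (a+y)(a-y) = a^2 - y^2, then repeat with the next factor.

a^4 - y^4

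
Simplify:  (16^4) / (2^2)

16^4 = 2^16; 2^2 = 2^2
Combine exponents: 2^14

2^14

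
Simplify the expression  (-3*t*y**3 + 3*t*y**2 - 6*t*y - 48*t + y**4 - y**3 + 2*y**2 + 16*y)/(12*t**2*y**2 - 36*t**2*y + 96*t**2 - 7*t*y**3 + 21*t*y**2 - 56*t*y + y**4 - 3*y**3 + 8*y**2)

Factor: -3*t*y**3 + 3*t*y**2 - 6*t*y - 48*t + y**4 - y**3 + 2*y**2 + 16*y = (-3*t + y)*(y + 2)*(y**2 - 3*y + 8);  12*t**2*y**2 - 36*t**2*y + 96*t**2 - 7*t*y**3 + 21*t*y**2 - 56*t*y + y**4 - 3*y**3 + 8*y**2 = (y**2 - 3*y + 8)*(-4*t + y)*(-3*t + y)
Cancel the common factors (y**2 - 3*y + 8), (-3*t + y).

(y + 2)/(-4*t + y)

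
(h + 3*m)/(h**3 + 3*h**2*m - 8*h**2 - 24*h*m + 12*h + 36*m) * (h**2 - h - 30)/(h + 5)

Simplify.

Factor: h**3 + 3*h**2*m - 8*h**2 - 24*h*m + 12*h + 36*m = (h - 6)*(h + 3*m)*(h - 2);  h**2 - h - 30 = (h - 6)*(h + 5)
Cancel the common factors (h - 6), (h + 5), (h + 3*m).

1/(h - 2)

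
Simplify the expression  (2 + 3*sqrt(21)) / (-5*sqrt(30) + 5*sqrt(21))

(-9*sqrt(70) - 63 - 2*sqrt(30) - 2*sqrt(21))/45

Multiply numerator and denominator by 5*sqrt(21) + 5*sqrt(30).
Denominator becomes -225; numerator becomes 10*sqrt(21) + 10*sqrt(30) + 315 + 45*sqrt(70).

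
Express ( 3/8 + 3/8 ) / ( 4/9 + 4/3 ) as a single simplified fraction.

27/64

Numerator: 3/8 + 3/8 = 3/4
Denominator: 4/9 + 4/3 = 16/9
Divide: (3/4) · (9/16) = 27/64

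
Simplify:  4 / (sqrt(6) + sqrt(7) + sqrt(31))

Group as (sqrt(7) + sqrt(31)) + sqrt(6); multiply by (sqrt(7) + sqrt(31)) - sqrt(6), then rationalise the remaining surd.

(-30*sqrt(7) - 32*sqrt(6) + 2*sqrt(1302) + 18*sqrt(31))/39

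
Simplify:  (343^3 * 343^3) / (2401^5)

343^3 = 7^9; 343^3 = 7^9; 2401^5 = 7^20
Combine exponents: 7^(-2)

7^(-2)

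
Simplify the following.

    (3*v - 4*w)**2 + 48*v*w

Expanding gives 9*v**2 + 24*v*w + 16*w**2, a perfect square.

(3*v + 4*w)**2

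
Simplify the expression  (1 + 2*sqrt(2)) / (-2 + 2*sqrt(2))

(3*sqrt(2) + 5)/2

Multiply numerator and denominator by -2*sqrt(2) - 2.
Denominator becomes -4; numerator becomes -10 - 6*sqrt(2).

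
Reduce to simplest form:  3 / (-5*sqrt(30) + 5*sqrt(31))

(3*sqrt(30) + 3*sqrt(31))/5

Multiply numerator and denominator by 5*sqrt(30) + 5*sqrt(31).
Denominator becomes 25; numerator becomes 15*sqrt(30) + 15*sqrt(31).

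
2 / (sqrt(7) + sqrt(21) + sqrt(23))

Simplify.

(-28*sqrt(69) + 10*sqrt(23) + 18*sqrt(21) + 74*sqrt(7))/563

Group as (sqrt(7) + sqrt(23)) + sqrt(21); multiply by (sqrt(7) + sqrt(23)) - sqrt(21), then rationalise the remaining surd.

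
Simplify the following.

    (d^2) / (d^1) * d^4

d^5

Quotient: d^1
Multiply by d^4: add exponents.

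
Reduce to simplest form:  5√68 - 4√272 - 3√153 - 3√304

-15*√17 - 12*√19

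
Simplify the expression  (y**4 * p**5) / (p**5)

y**4

Quotient: y**4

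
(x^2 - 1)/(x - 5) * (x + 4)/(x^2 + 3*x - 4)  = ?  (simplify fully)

Factor: x^2 - 1 = (x - 1)*(x + 1);  x^2 + 3*x - 4 = (x - 1)*(x + 4)
Cancel the common factors (x + 4), (x - 1).

(x + 1)/(x - 5)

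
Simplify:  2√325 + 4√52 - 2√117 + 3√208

2√325 = 10*√13; 4√52 = 8*√13; 2√117 = 6*√13; 3√208 = 12*√13
Combine: (10 + 8 - 6 + 12)·√13 = 24*√13

24*√13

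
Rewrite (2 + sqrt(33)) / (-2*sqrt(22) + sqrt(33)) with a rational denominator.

Multiply numerator and denominator by sqrt(33) + 2*sqrt(22).
Denominator becomes -55; numerator becomes 2*sqrt(33) + 4*sqrt(22) + 33 + 22*sqrt(6).

(-22*sqrt(6) - 33 - 4*sqrt(22) - 2*sqrt(33))/55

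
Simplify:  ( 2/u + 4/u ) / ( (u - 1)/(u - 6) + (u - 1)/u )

(3*u - 18)/(u**2 - 4*u + 3)

Numerator: 2/u + 4/u = 6/u
Denominator: (u - 1)/(u - 6) + (u - 1)/u = (2*u**2 - 8*u + 6)/(u**2 - 6*u)
Divide: (6/u) · ((u**2 - 6*u)/(2*u**2 - 8*u + 6)) = (3*u - 18)/(u**2 - 4*u + 3)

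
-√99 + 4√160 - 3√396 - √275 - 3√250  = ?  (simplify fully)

√99 = 3*√11; 4√160 = 16*√10; 3√396 = 18*√11; √275 = 5*√11; 3√250 = 15*√10

-26*√11 + √10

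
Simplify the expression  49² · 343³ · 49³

49² = 7^4; 343³ = 7^9; 49³ = 7^6
Combine exponents: 7^19

7^19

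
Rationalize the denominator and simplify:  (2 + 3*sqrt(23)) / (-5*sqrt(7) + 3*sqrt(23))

(10*sqrt(7) + 6*sqrt(23) + 15*sqrt(161) + 207)/32

Multiply numerator and denominator by 5*sqrt(7) + 3*sqrt(23).
Denominator becomes 32; numerator becomes 10*sqrt(7) + 6*sqrt(23) + 15*sqrt(161) + 207.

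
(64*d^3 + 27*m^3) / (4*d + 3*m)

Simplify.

16*d^2 - 12*d*m + 9*m^2

Apply the sum-of-cubes factorisation and cancel (4*d + 3*m).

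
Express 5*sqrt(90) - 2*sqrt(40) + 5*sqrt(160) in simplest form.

31*sqrt(10)

5*sqrt(90) = 15*sqrt(10); 2*sqrt(40) = 4*sqrt(10); 5*sqrt(160) = 20*sqrt(10)
Combine: (15 - 4 + 20)·sqrt(10) = 31*sqrt(10)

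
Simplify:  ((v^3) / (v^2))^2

v^2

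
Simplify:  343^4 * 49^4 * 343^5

7^35

343^4 = 7^12; 49^4 = 7^8; 343^5 = 7^15
Combine exponents: 7^35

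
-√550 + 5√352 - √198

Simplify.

12*√22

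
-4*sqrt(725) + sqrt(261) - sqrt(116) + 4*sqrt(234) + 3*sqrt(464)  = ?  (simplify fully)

4*sqrt(725) = 20*sqrt(29); sqrt(261) = 3*sqrt(29); sqrt(116) = 2*sqrt(29); 4*sqrt(234) = 12*sqrt(26); 3*sqrt(464) = 12*sqrt(29)

-7*sqrt(29) + 12*sqrt(26)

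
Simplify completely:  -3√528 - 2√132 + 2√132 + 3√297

-3*√33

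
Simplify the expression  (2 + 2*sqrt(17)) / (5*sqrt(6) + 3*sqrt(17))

Multiply numerator and denominator by -5*sqrt(6) + 3*sqrt(17).
Denominator becomes 3; numerator becomes -10*sqrt(102) - 10*sqrt(6) + 6*sqrt(17) + 102.

(-10*sqrt(102) - 10*sqrt(6) + 6*sqrt(17) + 102)/3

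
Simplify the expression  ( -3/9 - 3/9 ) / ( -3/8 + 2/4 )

-16/3

Numerator: -3/9 - 3/9 = -2/3
Denominator: -3/8 + 2/4 = 1/8
Divide: (-2/3) · (8) = -16/3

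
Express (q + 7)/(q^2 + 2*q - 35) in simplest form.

1/(q - 5)

Factor: q^2 + 2*q - 35 = (q + 7)*(q - 5)
Cancel the common factor (q + 7).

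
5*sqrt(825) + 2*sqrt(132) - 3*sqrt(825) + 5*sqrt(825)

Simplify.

5*sqrt(825) = 25*sqrt(33); 2*sqrt(132) = 4*sqrt(33); 3*sqrt(825) = 15*sqrt(33); 5*sqrt(825) = 25*sqrt(33)

39*sqrt(33)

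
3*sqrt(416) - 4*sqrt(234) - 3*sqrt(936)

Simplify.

3*sqrt(416) = 12*sqrt(26); 4*sqrt(234) = 12*sqrt(26); 3*sqrt(936) = 18*sqrt(26)
Combine: (12 - 12 - 18)·sqrt(26) = -18*sqrt(26)

-18*sqrt(26)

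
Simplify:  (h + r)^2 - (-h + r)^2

4*h*r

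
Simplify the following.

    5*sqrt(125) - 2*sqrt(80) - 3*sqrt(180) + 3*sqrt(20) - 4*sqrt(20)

5*sqrt(125) = 25*sqrt(5); 2*sqrt(80) = 8*sqrt(5); 3*sqrt(180) = 18*sqrt(5); 3*sqrt(20) = 6*sqrt(5); 4*sqrt(20) = 8*sqrt(5)
Combine: (25 - 8 - 18 + 6 - 8)·sqrt(5) = -3*sqrt(5)

-3*sqrt(5)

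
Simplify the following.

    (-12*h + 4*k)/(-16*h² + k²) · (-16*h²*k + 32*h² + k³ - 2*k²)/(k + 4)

Factor: -12*h + 4*k = 4·(-3*h + k);  -16*h² + k² = (4*h + k)·(-4*h + k);  -16*h²*k + 32*h² + k³ - 2*k² = (-4*h + k)·(4*h + k)·(k - 2)
Cancel the common factors (-4*h + k), (4*h + k).

(-12*h*k + 24*h + 4*k² - 8*k)/(k + 4)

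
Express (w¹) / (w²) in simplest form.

1/w

Quotient: (w^-1)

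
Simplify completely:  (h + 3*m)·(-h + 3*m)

-h² + 9*m²

Product of conjugates: (P+Q)(P-Q) = P^2 - Q^2.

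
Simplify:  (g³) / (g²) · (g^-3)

Quotient: g¹
Multiply by (g^-3): add exponents.

g^(-2)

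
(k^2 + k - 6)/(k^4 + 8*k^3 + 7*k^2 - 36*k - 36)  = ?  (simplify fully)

Factor: k^2 + k - 6 = (k + 3)*(k - 2);  k^4 + 8*k^3 + 7*k^2 - 36*k - 36 = (k + 1)*(k + 6)*(k + 3)*(k - 2)
Cancel the common factors (k - 2), (k + 3).

1/(k^2 + 7*k + 6)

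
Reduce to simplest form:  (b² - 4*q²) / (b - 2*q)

b² - 4*q² factors as -(-b + 2*q)*(b + 2*q).

b + 2*q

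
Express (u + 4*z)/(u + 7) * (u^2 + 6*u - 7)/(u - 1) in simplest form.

u + 4*z

Factor: u^2 + 6*u - 7 = (u + 7)*(u - 1)
Cancel the common factors (u + 7), (u - 1).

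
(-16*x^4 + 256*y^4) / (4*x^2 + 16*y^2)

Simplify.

-4*x^2 + 16*y^2

Factor (4*y)^4 - (2*x)^4 and cancel (4*x^2 + 16*y^2).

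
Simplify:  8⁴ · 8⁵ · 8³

8⁴ = 2^12; 8⁵ = 2^15; 8³ = 2^9
Combine exponents: 2^36

2^36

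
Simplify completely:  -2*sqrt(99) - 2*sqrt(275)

2*sqrt(99) = 6*sqrt(11); 2*sqrt(275) = 10*sqrt(11)
Combine: (-6 - 10)·sqrt(11) = -16*sqrt(11)

-16*sqrt(11)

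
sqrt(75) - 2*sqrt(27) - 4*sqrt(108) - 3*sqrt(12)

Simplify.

sqrt(75) = 5*sqrt(3); 2*sqrt(27) = 6*sqrt(3); 4*sqrt(108) = 24*sqrt(3); 3*sqrt(12) = 6*sqrt(3)
Combine: (5 - 6 - 24 - 6)·sqrt(3) = -31*sqrt(3)

-31*sqrt(3)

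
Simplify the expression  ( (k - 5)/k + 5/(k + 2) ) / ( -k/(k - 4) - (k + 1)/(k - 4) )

(-k³ + 2*k² + 18*k - 40)/(2*k³ + 5*k² + 2*k)

Numerator: (k - 5)/k + 5/(k + 2) = (k² + 2*k - 10)/(k² + 2*k)
Denominator: -k/(k - 4) - (k + 1)/(k - 4) = (-2*k - 1)/(k - 4)
Divide: ((k² + 2*k - 10)/(k² + 2*k)) · ((k - 4)/(-2*k - 1)) = (-k³ + 2*k² + 18*k - 40)/(2*k³ + 5*k² + 2*k)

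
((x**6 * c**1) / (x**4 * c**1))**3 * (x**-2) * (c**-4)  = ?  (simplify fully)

x**4/c**4

Inside the bracket: x**2
Raise to the power 3: x**6
Multiply by (x**-2) * (c**-4): add exponents.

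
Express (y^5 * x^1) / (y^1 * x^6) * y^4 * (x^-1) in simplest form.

y^8/x^6

Quotient: y^4 * (x^-5)
Multiply by y^4 * (x^-1): add exponents.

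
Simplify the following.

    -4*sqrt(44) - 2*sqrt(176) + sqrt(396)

-10*sqrt(11)

4*sqrt(44) = 8*sqrt(11); 2*sqrt(176) = 8*sqrt(11); sqrt(396) = 6*sqrt(11)
Combine: (-8 - 8 + 6)·sqrt(11) = -10*sqrt(11)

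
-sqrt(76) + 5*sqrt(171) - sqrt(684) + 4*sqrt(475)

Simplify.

sqrt(76) = 2*sqrt(19); 5*sqrt(171) = 15*sqrt(19); sqrt(684) = 6*sqrt(19); 4*sqrt(475) = 20*sqrt(19)
Combine: (-2 + 15 - 6 + 20)·sqrt(19) = 27*sqrt(19)

27*sqrt(19)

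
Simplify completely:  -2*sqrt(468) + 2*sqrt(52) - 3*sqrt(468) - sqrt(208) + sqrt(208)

-26*sqrt(13)

2*sqrt(468) = 12*sqrt(13); 2*sqrt(52) = 4*sqrt(13); 3*sqrt(468) = 18*sqrt(13); sqrt(208) = 4*sqrt(13); sqrt(208) = 4*sqrt(13)
Combine: (-12 + 4 - 18 - 4 + 4)·sqrt(13) = -26*sqrt(13)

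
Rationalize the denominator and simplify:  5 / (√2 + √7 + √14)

Group as (√2 + √7) + √14; multiply by (√2 + √7) - √14, then rationalise the remaining surd.

(-140 - 25*√14 + 45*√7 + 95*√2)/31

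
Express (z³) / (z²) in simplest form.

z

Quotient: z¹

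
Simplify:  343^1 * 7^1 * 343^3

343^1 = 7^3; 7^1 = 7^1; 343^3 = 7^9
Combine exponents: 7^13

7^13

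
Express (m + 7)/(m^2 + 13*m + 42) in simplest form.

Factor: m^2 + 13*m + 42 = (m + 7)*(m + 6)
Cancel the common factor (m + 7).

1/(m + 6)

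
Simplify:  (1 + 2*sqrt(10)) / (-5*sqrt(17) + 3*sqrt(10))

Multiply numerator and denominator by 3*sqrt(10) + 5*sqrt(17).
Denominator becomes -335; numerator becomes 3*sqrt(10) + 5*sqrt(17) + 60 + 10*sqrt(170).

(-10*sqrt(170) - 60 - 5*sqrt(17) - 3*sqrt(10))/335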